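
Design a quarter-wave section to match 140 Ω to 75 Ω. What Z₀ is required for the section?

Z_qwt = √(Z_0·R_L) = √(75 × 140) = √10500

Z_qwt ≈ 102 Ω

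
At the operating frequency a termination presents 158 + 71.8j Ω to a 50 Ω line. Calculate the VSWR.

Γ = (Z_L − Z_0)/(Z_L + Z_0) = (108 + j71.8)/(208 + j71.8)
|Γ| = 130/220 = 0.589
VSWR = (1 + |Γ|)/(1 − |Γ|) = 1.59/0.411

VSWR ≈ 3.87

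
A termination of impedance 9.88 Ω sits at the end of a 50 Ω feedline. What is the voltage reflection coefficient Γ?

Γ = (Z_L − Z_0)/(Z_L + Z_0) = (9.88 − 50)/(9.88 + 50) = -40.12/59.88

Γ = -0.67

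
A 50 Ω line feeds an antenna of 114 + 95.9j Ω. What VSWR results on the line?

Γ = (Z_L − Z_0)/(Z_L + Z_0) = (64 + j95.9)/(164 + j95.9)
|Γ| = 115/190 = 0.607
VSWR = (1 + |Γ|)/(1 − |Γ|) = 1.61/0.393

VSWR ≈ 4.09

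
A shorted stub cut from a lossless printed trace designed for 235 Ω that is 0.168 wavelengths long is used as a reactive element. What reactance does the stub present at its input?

X_in ≈ 415 Ω (inductive)

βl = 2π × 0.168 = 60.5°
tan(βl) = 1.77
For a shorted stub, Z_in = jZ_0·tan(βl)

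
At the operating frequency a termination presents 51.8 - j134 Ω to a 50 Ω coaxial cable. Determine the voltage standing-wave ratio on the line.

VSWR ≈ 8.82

Γ = (Z_L − Z_0)/(Z_L + Z_0) = (1.8 − j134)/(101.8 − j134)
|Γ| = 134/168 = 0.796
VSWR = (1 + |Γ|)/(1 − |Γ|) = 1.8/0.204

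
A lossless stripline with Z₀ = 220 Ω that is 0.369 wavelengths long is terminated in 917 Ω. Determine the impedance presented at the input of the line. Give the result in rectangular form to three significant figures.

Z_in ≈ 93.5 + j183 Ω

βl = 2π × 0.369 = 133°
tan(βl) = tan(133°) = -1.08
Z_in = Z_0·(Z_L + jZ_0·tanβl)/(Z_0 + jZ_L·tanβl)
     = 220·(917 − j237)/(220 − j989)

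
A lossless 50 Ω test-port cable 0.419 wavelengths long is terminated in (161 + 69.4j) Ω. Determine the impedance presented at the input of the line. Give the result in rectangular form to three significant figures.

βl = 2π × 0.419 = 151°
tan(βl) = tan(151°) = -0.558
Z_in = Z_0·(Z_L + jZ_0·tanβl)/(Z_0 + jZ_L·tanβl)
     = 50·(161 + j41.5)/(88.7 − j89.8)

Z_in ≈ 33.1 + j56.9 Ω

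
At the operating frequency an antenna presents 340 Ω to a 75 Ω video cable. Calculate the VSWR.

VSWR ≈ 4.53

For a purely resistive load, VSWR = R_L/Z_0 or Z_0/R_L (whichever > 1) = 340/75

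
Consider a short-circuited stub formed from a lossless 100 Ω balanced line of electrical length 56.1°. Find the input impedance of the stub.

Z_in ≈ +j149 Ω

tan(βl) = 1.49
For a short-circuited stub, Z_in = jZ_0·tan(βl)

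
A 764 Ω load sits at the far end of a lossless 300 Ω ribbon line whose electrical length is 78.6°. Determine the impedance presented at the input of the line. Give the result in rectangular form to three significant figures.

Z_in ≈ 122 − j50.8 Ω

tan(βl) = tan(78.6°) = 4.96
Z_in = Z_0·(Z_L + jZ_0·tanβl)/(Z_0 + jZ_L·tanβl)
     = 300·(764 + j1490)/(300 + j3790)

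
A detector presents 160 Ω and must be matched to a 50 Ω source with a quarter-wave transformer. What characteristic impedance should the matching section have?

Z_qwt ≈ 89.4 Ω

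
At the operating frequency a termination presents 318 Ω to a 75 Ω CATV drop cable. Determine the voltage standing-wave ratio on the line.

For a purely resistive load, VSWR = R_L/Z_0 or Z_0/R_L (whichever > 1) = 318/75

VSWR ≈ 4.24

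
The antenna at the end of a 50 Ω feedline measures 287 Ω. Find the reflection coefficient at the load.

Γ = 0.703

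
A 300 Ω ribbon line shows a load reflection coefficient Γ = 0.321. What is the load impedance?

Z_L ≈ 584 Ω

Z_L = Z_0·(1 + Γ)/(1 − Γ) = 300·(1.32)/(0.679)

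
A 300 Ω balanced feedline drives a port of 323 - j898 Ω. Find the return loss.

Γ = (23 − j898)/(623 − j898), |Γ| = 0.822
RL = −20·log₁₀|Γ| = −20·log₁₀(0.822)

RL ≈ 1.7 dB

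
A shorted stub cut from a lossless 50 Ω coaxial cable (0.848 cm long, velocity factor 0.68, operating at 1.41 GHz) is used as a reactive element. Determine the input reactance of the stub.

X_in ≈ 19.3 Ω (inductive)

λ = v/f = 0.68·c / 1.41 GHz = 0.145 m
βl = 2π·l/λ = 2π × 0.0586 = 21.1°
tan(βl) = 0.386
For a shorted stub, Z_in = jZ_0·tan(βl)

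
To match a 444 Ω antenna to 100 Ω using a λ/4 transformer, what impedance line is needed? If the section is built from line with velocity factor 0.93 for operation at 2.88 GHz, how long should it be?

Z_qwt ≈ 211 Ω; length ≈ 2.42 cm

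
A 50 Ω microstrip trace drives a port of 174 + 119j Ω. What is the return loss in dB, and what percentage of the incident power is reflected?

RL ≈ 3.38 dB; 45.9% of incident power reflected

Γ = (124 + j119)/(224 + j119), |Γ| = 0.678
RL = −20·log₁₀(0.678) = 3.38 dB
P_refl/P_inc = |Γ|² = 0.459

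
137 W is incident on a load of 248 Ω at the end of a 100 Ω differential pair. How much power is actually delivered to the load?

P_delivered ≈ 112 W

Γ = (248 − 100)/(248 + 100) = 0.425
|Γ|² = 0.181
P_refl = |Γ|²·P_inc = 24.8 W, P_del = (1 − |Γ|²)·P_inc = 112 W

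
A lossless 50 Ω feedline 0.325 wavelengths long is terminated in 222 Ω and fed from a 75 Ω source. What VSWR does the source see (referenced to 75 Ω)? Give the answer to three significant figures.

VSWR ≈ 5.92

βl = 2π × 0.325 = 117°
tan(βl) = -1.96
Z_in = Z_0·(Z_L + jZ_0·tanβl)/(Z_0 + jZ_L·tanβl) = 14 + j23.9 Ω
Γ_s = (Z_in − Z_s)/(Z_in + Z_s) = (-61 + j23.9)/(89 + j23.9), |Γ_s| = 0.711
VSWR = (1 + |Γ_s|)/(1 − |Γ_s|)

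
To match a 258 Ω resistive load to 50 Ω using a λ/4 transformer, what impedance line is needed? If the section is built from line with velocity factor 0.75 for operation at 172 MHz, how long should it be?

Z_qwt = √(Z_0·R_L) = √(50 × 258) = √12900
λ = 0.75·c/f = 1.31 m, so l = λ/4 = 0.327 m

Z_qwt ≈ 114 Ω; length ≈ 32.7 cm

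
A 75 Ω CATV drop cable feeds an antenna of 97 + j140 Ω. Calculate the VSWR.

VSWR ≈ 4.54

Γ = (Z_L − Z_0)/(Z_L + Z_0) = (22 + j140)/(172 + j140)
|Γ| = 142/222 = 0.639
VSWR = (1 + |Γ|)/(1 − |Γ|) = 1.64/0.361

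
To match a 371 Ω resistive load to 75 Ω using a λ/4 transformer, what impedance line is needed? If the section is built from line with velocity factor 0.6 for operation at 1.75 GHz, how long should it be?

Z_qwt ≈ 167 Ω; length ≈ 2.57 cm

Z_qwt = √(Z_0·R_L) = √(75 × 371) = √27820
λ = 0.6·c/f = 0.103 m, so l = λ/4 = 0.0257 m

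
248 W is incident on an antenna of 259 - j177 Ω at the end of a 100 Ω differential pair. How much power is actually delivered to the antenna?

P_delivered ≈ 160 W

|Γ| = |(159 − j177)/(359 − j177)| = 0.594
|Γ|² = 0.353
P_refl = |Γ|²·P_inc = 87.6 W, P_del = (1 − |Γ|²)·P_inc = 160 W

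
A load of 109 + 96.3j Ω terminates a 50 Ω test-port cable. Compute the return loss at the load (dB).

Γ = (59 + j96.3)/(159 + j96.3), |Γ| = 0.608
RL = −20·log₁₀|Γ| = −20·log₁₀(0.608)

RL ≈ 4.33 dB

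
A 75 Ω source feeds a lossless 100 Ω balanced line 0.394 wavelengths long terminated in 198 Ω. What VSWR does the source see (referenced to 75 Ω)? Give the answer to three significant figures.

βl = 2π × 0.394 = 142°
tan(βl) = -0.786
Z_in = Z_0·(Z_L + jZ_0·tanβl)/(Z_0 + jZ_L·tanβl) = 93.6 + j67.1 Ω
Γ_s = (Z_in − Z_s)/(Z_in + Z_s) = (18.6 + j67.1)/(169 + j67.1), |Γ_s| = 0.384
VSWR = (1 + |Γ_s|)/(1 − |Γ_s|)

VSWR ≈ 2.24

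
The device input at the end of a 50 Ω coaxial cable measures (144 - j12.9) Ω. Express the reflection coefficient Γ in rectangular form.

Γ ≈ 0.487 − j0.0341

Γ = (Z_L − Z_0)/(Z_L + Z_0) = (94 − j12.9)/(194 − j12.9)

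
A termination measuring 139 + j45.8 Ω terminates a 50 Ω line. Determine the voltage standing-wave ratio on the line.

Γ = (Z_L − Z_0)/(Z_L + Z_0) = (89 + j45.8)/(189 + j45.8)
|Γ| = 100/194 = 0.515
VSWR = (1 + |Γ|)/(1 − |Γ|) = 1.51/0.485

VSWR ≈ 3.12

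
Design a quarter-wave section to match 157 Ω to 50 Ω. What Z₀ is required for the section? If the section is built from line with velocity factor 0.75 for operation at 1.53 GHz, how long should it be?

Z_qwt = √(Z_0·R_L) = √(50 × 157) = √7850
λ = 0.75·c/f = 0.147 m, so l = λ/4 = 0.0368 m

Z_qwt ≈ 88.6 Ω; length ≈ 3.68 cm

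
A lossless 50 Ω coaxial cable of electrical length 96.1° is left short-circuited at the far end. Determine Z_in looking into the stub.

Z_in ≈ −j468 Ω

tan(βl) = -9.36
For a short-circuited stub, Z_in = jZ_0·tan(βl)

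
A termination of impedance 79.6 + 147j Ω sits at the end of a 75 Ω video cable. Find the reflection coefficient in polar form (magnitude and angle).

Γ = (Z_L − Z_0)/(Z_L + Z_0) = (4.6 + j147)/(154.6 + j147)
|Γ| = 147/213 = 0.689

Γ ≈ 0.689 ∠ 44.7°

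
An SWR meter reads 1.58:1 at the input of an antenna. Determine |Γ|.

|Γ| = (S − 1)/(S + 1) = (1.58 − 1)/(1.58 + 1) = 0.58/2.58

|Γ| ≈ 0.225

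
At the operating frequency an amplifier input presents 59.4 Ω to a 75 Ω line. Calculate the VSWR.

Γ = (59.4 − 75)/(59.4 + 75) = -0.116
VSWR = (1 + 0.116)/(1 − 0.116)

VSWR ≈ 1.26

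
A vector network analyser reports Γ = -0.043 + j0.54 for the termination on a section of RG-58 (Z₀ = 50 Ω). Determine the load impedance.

Z_L ≈ 25.6 + j39.1 Ω

Z_L = Z_0·(1 + Γ)/(1 − Γ) = 50·(0.957 + j0.54)/(1.04 − j0.54)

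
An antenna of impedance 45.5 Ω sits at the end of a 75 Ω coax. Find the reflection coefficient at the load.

Γ = (Z_L − Z_0)/(Z_L + Z_0) = (45.5 − 75)/(45.5 + 75) = -29.5/120.5

Γ = -0.245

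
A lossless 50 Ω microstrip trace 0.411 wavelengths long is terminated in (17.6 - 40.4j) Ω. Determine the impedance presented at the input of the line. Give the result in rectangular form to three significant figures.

βl = 2π × 0.411 = 148°
tan(βl) = tan(148°) = -0.626
Z_in = Z_0·(Z_L + jZ_0·tanβl)/(Z_0 + jZ_L·tanβl)
     = 50·(17.6 − j71.7)/(24.7 − j11)

Z_in ≈ 83.6 − j108 Ω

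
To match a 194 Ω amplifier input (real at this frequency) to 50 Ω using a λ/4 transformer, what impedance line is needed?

Z_qwt ≈ 98.5 Ω

Z_qwt = √(Z_0·R_L) = √(50 × 194) = √9700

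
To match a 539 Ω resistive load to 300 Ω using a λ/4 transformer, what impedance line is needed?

Z_qwt ≈ 402 Ω

Z_qwt = √(Z_0·R_L) = √(300 × 539) = √161700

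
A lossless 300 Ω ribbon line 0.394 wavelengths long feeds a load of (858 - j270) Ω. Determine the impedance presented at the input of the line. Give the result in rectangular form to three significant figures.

βl = 2π × 0.394 = 142°
tan(βl) = tan(142°) = -0.786
Z_in = Z_0·(Z_L + jZ_0·tanβl)/(Z_0 + jZ_L·tanβl)
     = 300·(858 − j506)/(87.8 − j674)

Z_in ≈ 270 + j347 Ω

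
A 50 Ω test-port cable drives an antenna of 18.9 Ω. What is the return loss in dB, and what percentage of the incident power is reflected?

RL ≈ 6.91 dB; 20.4% of incident power reflected

Γ = (18.9 − 50)/(18.9 + 50) = -0.451
RL = −20·log₁₀(0.451) = 6.91 dB
P_refl/P_inc = |Γ|² = 0.204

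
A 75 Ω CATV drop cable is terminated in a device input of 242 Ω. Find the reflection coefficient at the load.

Γ = 0.527

Γ = (Z_L − Z_0)/(Z_L + Z_0) = (242 − 75)/(242 + 75) = 167/317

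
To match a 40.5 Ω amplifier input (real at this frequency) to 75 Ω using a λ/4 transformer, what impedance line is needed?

Z_qwt ≈ 55.1 Ω

Z_qwt = √(Z_0·R_L) = √(75 × 40.5) = √3038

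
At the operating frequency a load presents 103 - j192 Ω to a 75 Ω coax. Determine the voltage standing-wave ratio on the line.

Γ = (Z_L − Z_0)/(Z_L + Z_0) = (28 − j192)/(178 − j192)
|Γ| = 194/262 = 0.741
VSWR = (1 + |Γ|)/(1 − |Γ|) = 1.74/0.259

VSWR ≈ 6.72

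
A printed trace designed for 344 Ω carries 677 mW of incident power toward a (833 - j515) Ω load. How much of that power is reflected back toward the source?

P_reflected ≈ 207 mW

|Γ| = |(489 − j515)/(1177 − j515)| = 0.553
|Γ|² = 0.306
P_refl = |Γ|²·P_inc = 207 mW, P_del = (1 − |Γ|²)·P_inc = 470 mW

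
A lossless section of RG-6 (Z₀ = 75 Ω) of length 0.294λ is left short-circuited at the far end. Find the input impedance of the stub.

βl = 2π × 0.294 = 106°
tan(βl) = -3.52
For a short-circuited stub, Z_in = jZ_0·tan(βl)

Z_in ≈ −j264 Ω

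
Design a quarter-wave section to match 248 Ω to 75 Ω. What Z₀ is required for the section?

Z_qwt ≈ 136 Ω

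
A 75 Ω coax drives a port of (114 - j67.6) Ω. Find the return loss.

RL ≈ 8.21 dB

Γ = (39 − j67.6)/(189 − j67.6), |Γ| = 0.389
RL = −20·log₁₀|Γ| = −20·log₁₀(0.389)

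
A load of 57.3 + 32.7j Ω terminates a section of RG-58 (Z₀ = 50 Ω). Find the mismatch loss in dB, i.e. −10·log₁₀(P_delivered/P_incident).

Γ = (7.3 + j32.7)/(107.3 + j32.7), |Γ| = 0.299
|Γ|² = 0.0892, so P_del/P_inc = 1 − |Γ|² = 0.911
ML = −10·log₁₀(1 − |Γ|²)

mismatch loss ≈ 0.406 dB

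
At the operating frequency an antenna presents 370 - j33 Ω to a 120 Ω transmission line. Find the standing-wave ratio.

VSWR ≈ 3.11

Γ = (Z_L − Z_0)/(Z_L + Z_0) = (250 − j33)/(490 − j33)
|Γ| = 252/491 = 0.513
VSWR = (1 + |Γ|)/(1 − |Γ|) = 1.51/0.487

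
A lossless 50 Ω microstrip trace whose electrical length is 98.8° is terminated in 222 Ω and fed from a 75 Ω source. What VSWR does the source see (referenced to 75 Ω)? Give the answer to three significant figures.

tan(βl) = -6.46
Z_in = Z_0·(Z_L + jZ_0·tanβl)/(Z_0 + jZ_L·tanβl) = 11.5 + j7.34 Ω
Γ_s = (Z_in − Z_s)/(Z_in + Z_s) = (-63.5 + j7.34)/(86.5 + j7.34), |Γ_s| = 0.736
VSWR = (1 + |Γ_s|)/(1 − |Γ_s|)

VSWR ≈ 6.58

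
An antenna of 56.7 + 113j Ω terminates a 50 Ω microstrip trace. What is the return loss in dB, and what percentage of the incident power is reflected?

Γ = (6.7 + j113)/(106.7 + j113), |Γ| = 0.728
RL = −20·log₁₀(0.728) = 2.75 dB
P_refl/P_inc = |Γ|² = 0.531

RL ≈ 2.75 dB; 53.1% of incident power reflected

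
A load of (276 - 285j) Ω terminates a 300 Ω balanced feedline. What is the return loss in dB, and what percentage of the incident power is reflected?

RL ≈ 7.03 dB; 19.8% of incident power reflected

Γ = (-24 − j285)/(576 − j285), |Γ| = 0.445
RL = −20·log₁₀(0.445) = 7.03 dB
P_refl/P_inc = |Γ|² = 0.198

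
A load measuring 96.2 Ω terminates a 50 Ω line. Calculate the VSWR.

VSWR ≈ 1.92

Γ = (96.2 − 50)/(96.2 + 50) = 0.316
VSWR = (1 + 0.316)/(1 − 0.316)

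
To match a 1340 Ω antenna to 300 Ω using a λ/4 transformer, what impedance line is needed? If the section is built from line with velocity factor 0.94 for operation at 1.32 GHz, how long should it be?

Z_qwt ≈ 634 Ω; length ≈ 5.34 cm

Z_qwt = √(Z_0·R_L) = √(300 × 1340) = √402000
λ = 0.94·c/f = 0.214 m, so l = λ/4 = 0.0534 m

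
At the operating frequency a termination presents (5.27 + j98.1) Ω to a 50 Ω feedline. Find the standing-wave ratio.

Γ = (Z_L − Z_0)/(Z_L + Z_0) = (-44.73 + j98.1)/(55.27 + j98.1)
|Γ| = 108/113 = 0.958
VSWR = (1 + |Γ|)/(1 − |Γ|) = 1.96/0.0425

VSWR ≈ 46.1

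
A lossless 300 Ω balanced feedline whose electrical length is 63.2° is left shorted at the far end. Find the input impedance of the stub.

Z_in ≈ +j594 Ω

tan(βl) = 1.98
For a shorted stub, Z_in = jZ_0·tan(βl)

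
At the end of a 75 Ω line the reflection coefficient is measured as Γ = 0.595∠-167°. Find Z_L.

Z_L ≈ 19.3 − j7.99 Ω

Z_L = Z_0·(1 + Γ)/(1 − Γ) = 75·(0.42 − j0.134)/(1.58 + j0.134)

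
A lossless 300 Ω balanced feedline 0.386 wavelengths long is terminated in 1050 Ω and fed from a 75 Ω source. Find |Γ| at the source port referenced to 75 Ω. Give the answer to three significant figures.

βl = 2π × 0.386 = 139°
tan(βl) = -0.871
Z_in = Z_0·(Z_L + jZ_0·tanβl)/(Z_0 + jZ_L·tanβl) = 179 + j286 Ω
Γ_s = (Z_in − Z_s)/(Z_in + Z_s) = (104 + j286)/(254 + j286), |Γ_s| = 0.795

|Γ| ≈ 0.795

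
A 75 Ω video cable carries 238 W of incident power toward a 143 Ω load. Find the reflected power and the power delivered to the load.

P_reflected ≈ 23.2 W; P_delivered ≈ 215 W

Γ = (143 − 75)/(143 + 75) = 0.312
|Γ|² = 0.0973
P_refl = |Γ|²·P_inc = 23.2 W, P_del = (1 − |Γ|²)·P_inc = 215 W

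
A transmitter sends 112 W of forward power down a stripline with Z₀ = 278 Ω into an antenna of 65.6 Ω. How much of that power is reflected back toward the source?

P_reflected ≈ 42.8 W

Γ = (65.6 − 278)/(65.6 + 278) = -0.618
|Γ|² = 0.382
P_refl = |Γ|²·P_inc = 42.8 W, P_del = (1 − |Γ|²)·P_inc = 69.2 W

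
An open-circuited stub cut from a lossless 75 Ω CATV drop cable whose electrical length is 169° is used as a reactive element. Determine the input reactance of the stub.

X_in ≈ 386 Ω (inductive)

tan(βl) = -0.194
For an open-circuited stub, Z_in = −jZ_0·cot(βl) = −jZ_0/tan(βl)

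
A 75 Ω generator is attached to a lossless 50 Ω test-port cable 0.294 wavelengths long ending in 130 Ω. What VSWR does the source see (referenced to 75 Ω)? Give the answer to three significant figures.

βl = 2π × 0.294 = 106°
tan(βl) = -3.52
Z_in = Z_0·(Z_L + jZ_0·tanβl)/(Z_0 + jZ_L·tanβl) = 20.5 + j11.9 Ω
Γ_s = (Z_in − Z_s)/(Z_in + Z_s) = (-54.5 + j11.9)/(95.5 + j11.9), |Γ_s| = 0.579
VSWR = (1 + |Γ_s|)/(1 − |Γ_s|)

VSWR ≈ 3.75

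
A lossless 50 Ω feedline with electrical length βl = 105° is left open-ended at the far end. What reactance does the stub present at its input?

tan(βl) = -3.73
For an open-ended stub, Z_in = −jZ_0·cot(βl) = −jZ_0/tan(βl)

X_in ≈ 13.4 Ω (inductive)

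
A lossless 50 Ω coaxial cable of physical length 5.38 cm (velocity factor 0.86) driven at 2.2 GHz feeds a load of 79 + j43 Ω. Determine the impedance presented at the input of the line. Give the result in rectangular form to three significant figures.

λ = v/f = 0.86·c / 2.2 GHz = 0.117 m
βl = 2π·l/λ = 2π × 0.459 = 165°
tan(βl) = tan(165°) = -0.265
Z_in = Z_0·(Z_L + jZ_0·tanβl)/(Z_0 + jZ_L·tanβl)
     = 50·(79 + j29.7)/(61.4 − j20.9)

Z_in ≈ 50.2 + j41.4 Ω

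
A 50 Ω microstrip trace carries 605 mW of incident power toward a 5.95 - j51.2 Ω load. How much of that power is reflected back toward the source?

|Γ| = |(-44.05 − j51.2)/(55.95 − j51.2)| = 0.891
|Γ|² = 0.793
P_refl = |Γ|²·P_inc = 480 mW, P_del = (1 − |Γ|²)·P_inc = 125 mW

P_reflected ≈ 480 mW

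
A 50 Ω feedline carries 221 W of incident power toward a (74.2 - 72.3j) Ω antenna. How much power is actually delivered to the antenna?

|Γ| = |(24.2 − j72.3)/(124.2 − j72.3)| = 0.531
|Γ|² = 0.281
P_refl = |Γ|²·P_inc = 62.2 W, P_del = (1 − |Γ|²)·P_inc = 159 W

P_delivered ≈ 159 W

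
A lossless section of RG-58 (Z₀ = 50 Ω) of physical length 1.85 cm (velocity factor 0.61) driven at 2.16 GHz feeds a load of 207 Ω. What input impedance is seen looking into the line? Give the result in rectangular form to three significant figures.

Z_in ≈ 12.5 − j9.46 Ω

λ = v/f = 0.61·c / 2.16 GHz = 0.0847 m
βl = 2π·l/λ = 2π × 0.218 = 78.6°
tan(βl) = tan(78.6°) = 4.96
Z_in = Z_0·(Z_L + jZ_0·tanβl)/(Z_0 + jZ_L·tanβl)
     = 50·(207 + j248)/(50 + j1030)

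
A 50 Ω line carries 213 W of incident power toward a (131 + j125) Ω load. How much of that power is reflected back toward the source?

P_reflected ≈ 97.7 W

|Γ| = |(81 + j125)/(181 + j125)| = 0.677
|Γ|² = 0.459
P_refl = |Γ|²·P_inc = 97.7 W, P_del = (1 − |Γ|²)·P_inc = 115 W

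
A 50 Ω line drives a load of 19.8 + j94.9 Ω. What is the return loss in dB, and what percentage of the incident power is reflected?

RL ≈ 1.46 dB; 71.5% of incident power reflected

Γ = (-30.2 + j94.9)/(69.8 + j94.9), |Γ| = 0.845
RL = −20·log₁₀(0.845) = 1.46 dB
P_refl/P_inc = |Γ|² = 0.715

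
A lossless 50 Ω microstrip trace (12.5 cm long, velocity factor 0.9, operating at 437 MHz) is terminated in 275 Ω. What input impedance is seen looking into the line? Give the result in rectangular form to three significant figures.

λ = v/f = 0.9·c / 437 MHz = 0.618 m
βl = 2π·l/λ = 2π × 0.202 = 72.8°
tan(βl) = tan(72.8°) = 3.24
Z_in = Z_0·(Z_L + jZ_0·tanβl)/(Z_0 + jZ_L·tanβl)
     = 50·(275 + j162)/(50 + j890)

Z_in ≈ 9.93 − j14.9 Ω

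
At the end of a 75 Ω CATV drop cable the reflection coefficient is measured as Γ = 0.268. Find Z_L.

Z_L ≈ 130 Ω

Z_L = Z_0·(1 + Γ)/(1 − Γ) = 75·(1.27)/(0.732)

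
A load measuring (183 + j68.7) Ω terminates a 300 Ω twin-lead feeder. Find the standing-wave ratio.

Γ = (Z_L − Z_0)/(Z_L + Z_0) = (-117 + j68.7)/(483 + j68.7)
|Γ| = 136/488 = 0.278
VSWR = (1 + |Γ|)/(1 − |Γ|) = 1.28/0.722

VSWR ≈ 1.77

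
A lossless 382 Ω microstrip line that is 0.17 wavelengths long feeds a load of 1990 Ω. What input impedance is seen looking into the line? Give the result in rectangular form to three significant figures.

Z_in ≈ 94.4 − j200 Ω

βl = 2π × 0.17 = 61.2°
tan(βl) = tan(61.2°) = 1.82
Z_in = Z_0·(Z_L + jZ_0·tanβl)/(Z_0 + jZ_L·tanβl)
     = 382·(1990 + j695)/(382 + j3620)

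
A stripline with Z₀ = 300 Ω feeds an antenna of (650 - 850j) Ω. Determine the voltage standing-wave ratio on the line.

Γ = (Z_L − Z_0)/(Z_L + Z_0) = (350 − j850)/(950 − j850)
|Γ| = 919/1270 = 0.721
VSWR = (1 + |Γ|)/(1 − |Γ|) = 1.72/0.279

VSWR ≈ 6.17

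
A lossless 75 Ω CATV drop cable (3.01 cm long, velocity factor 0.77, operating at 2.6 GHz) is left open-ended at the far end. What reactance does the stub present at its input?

X_in ≈ 46.8 Ω (inductive)

λ = v/f = 0.77·c / 2.6 GHz = 0.0888 m
βl = 2π·l/λ = 2π × 0.339 = 122°
tan(βl) = -1.6
For an open-ended stub, Z_in = −jZ_0·cot(βl) = −jZ_0/tan(βl)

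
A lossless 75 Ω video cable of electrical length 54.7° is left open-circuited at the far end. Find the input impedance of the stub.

tan(βl) = 1.41
For an open-circuited stub, Z_in = −jZ_0·cot(βl) = −jZ_0/tan(βl)

Z_in ≈ −j53.1 Ω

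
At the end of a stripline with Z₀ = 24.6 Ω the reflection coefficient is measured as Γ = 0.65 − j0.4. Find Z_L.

Z_L = Z_0·(1 + Γ)/(1 − Γ) = 24.6·(1.65 − j0.4)/(0.35 + j0.4)

Z_L ≈ 36.4 − j69.7 Ω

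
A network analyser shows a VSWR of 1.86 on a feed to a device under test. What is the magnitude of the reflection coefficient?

|Γ| = (S − 1)/(S + 1) = (1.86 − 1)/(1.86 + 1) = 0.86/2.86

|Γ| ≈ 0.301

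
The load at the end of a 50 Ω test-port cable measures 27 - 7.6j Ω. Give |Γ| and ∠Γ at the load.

Γ ≈ 0.313 ∠ -156°

Γ = (Z_L − Z_0)/(Z_L + Z_0) = (-23 − j7.6)/(77 − j7.6)
|Γ| = 24.2/77.4 = 0.313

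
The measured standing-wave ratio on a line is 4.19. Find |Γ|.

|Γ| ≈ 0.615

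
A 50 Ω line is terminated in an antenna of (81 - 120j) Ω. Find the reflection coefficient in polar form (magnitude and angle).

Γ = (Z_L − Z_0)/(Z_L + Z_0) = (31 − j120)/(131 − j120)
|Γ| = 124/178 = 0.698

Γ ≈ 0.698 ∠ -33°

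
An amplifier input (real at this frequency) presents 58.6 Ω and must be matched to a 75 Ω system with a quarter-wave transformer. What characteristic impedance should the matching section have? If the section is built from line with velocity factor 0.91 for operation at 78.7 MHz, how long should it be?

Z_qwt ≈ 66.3 Ω; length ≈ 86.7 cm

Z_qwt = √(Z_0·R_L) = √(75 × 58.6) = √4395
λ = 0.91·c/f = 3.47 m, so l = λ/4 = 0.867 m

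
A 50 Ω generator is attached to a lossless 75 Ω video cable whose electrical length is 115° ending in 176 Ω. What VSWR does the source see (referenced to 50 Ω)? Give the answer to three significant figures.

tan(βl) = -2.14
Z_in = Z_0·(Z_L + jZ_0·tanβl)/(Z_0 + jZ_L·tanβl) = 37.4 + j27.5 Ω
Γ_s = (Z_in − Z_s)/(Z_in + Z_s) = (-12.6 + j27.5)/(87.4 + j27.5), |Γ_s| = 0.33
VSWR = (1 + |Γ_s|)/(1 − |Γ_s|)

VSWR ≈ 1.99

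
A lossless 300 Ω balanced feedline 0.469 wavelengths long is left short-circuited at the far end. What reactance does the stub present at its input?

X_in ≈ -59.2 Ω (capacitive)

βl = 2π × 0.469 = 169°
tan(βl) = -0.197
For a short-circuited stub, Z_in = jZ_0·tan(βl)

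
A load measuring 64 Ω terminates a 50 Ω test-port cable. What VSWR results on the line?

VSWR ≈ 1.28

Γ = (64 − 50)/(64 + 50) = 0.123
VSWR = (1 + 0.123)/(1 − 0.123)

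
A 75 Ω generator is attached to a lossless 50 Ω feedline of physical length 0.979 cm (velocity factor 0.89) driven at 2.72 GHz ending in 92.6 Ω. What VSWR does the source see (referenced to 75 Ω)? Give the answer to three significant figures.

λ = v/f = 0.89·c / 2.72 GHz = 0.0982 m
βl = 2π·l/λ = 2π × 0.0997 = 35.9°
tan(βl) = 0.724
Z_in = Z_0·(Z_L + jZ_0·tanβl)/(Z_0 + jZ_L·tanβl) = 50.4 − j31.4 Ω
Γ_s = (Z_in − Z_s)/(Z_in + Z_s) = (-24.6 − j31.4)/(125 − j31.4), |Γ_s| = 0.308
VSWR = (1 + |Γ_s|)/(1 − |Γ_s|)

VSWR ≈ 1.89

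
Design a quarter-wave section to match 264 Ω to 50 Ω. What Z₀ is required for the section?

Z_qwt ≈ 115 Ω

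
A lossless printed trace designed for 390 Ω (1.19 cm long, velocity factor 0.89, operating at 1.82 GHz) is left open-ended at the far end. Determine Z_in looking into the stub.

Z_in ≈ −j698 Ω

λ = v/f = 0.89·c / 1.82 GHz = 0.147 m
βl = 2π·l/λ = 2π × 0.0811 = 29.2°
tan(βl) = 0.559
For an open-ended stub, Z_in = −jZ_0·cot(βl) = −jZ_0/tan(βl)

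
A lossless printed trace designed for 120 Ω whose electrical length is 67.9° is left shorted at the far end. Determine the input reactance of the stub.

X_in ≈ 296 Ω (inductive)

tan(βl) = 2.46
For a shorted stub, Z_in = jZ_0·tan(βl)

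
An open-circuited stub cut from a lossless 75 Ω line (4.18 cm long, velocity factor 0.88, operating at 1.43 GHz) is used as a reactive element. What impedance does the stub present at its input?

Z_in ≈ −j11.2 Ω

λ = v/f = 0.88·c / 1.43 GHz = 0.185 m
βl = 2π·l/λ = 2π × 0.226 = 81.5°
tan(βl) = 6.7
For an open-circuited stub, Z_in = −jZ_0·cot(βl) = −jZ_0/tan(βl)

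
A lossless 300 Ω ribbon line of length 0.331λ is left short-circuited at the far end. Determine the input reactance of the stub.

βl = 2π × 0.331 = 119°
tan(βl) = -1.79
For a short-circuited stub, Z_in = jZ_0·tan(βl)

X_in ≈ -538 Ω (capacitive)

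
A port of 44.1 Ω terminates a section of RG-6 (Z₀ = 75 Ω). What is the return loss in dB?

RL ≈ 11.7 dB

Γ = (44.1 − 75)/(44.1 + 75) = -0.259
RL = −20·log₁₀|Γ| = −20·log₁₀(0.259)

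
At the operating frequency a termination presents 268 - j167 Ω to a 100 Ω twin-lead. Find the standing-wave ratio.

Γ = (Z_L − Z_0)/(Z_L + Z_0) = (168 − j167)/(368 − j167)
|Γ| = 237/404 = 0.586
VSWR = (1 + |Γ|)/(1 − |Γ|) = 1.59/0.414

VSWR ≈ 3.83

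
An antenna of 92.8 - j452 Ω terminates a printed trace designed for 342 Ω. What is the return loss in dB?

Γ = (-249.2 − j452)/(434.8 − j452), |Γ| = 0.823
RL = −20·log₁₀|Γ| = −20·log₁₀(0.823)

RL ≈ 1.69 dB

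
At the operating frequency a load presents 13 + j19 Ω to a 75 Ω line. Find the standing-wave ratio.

Γ = (Z_L − Z_0)/(Z_L + Z_0) = (-62 + j19)/(88 + j19)
|Γ| = 64.8/90 = 0.72
VSWR = (1 + |Γ|)/(1 − |Γ|) = 1.72/0.28

VSWR ≈ 6.15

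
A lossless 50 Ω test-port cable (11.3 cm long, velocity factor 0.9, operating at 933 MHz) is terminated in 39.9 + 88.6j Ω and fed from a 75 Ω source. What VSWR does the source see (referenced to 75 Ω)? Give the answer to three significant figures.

VSWR ≈ 7.89

λ = v/f = 0.9·c / 933 MHz = 0.289 m
βl = 2π·l/λ = 2π × 0.39 = 141°
tan(βl) = -0.822
Z_in = Z_0·(Z_L + jZ_0·tanβl)/(Z_0 + jZ_L·tanβl) = 10.3 + j22.1 Ω
Γ_s = (Z_in − Z_s)/(Z_in + Z_s) = (-64.7 + j22.1)/(85.3 + j22.1), |Γ_s| = 0.775
VSWR = (1 + |Γ_s|)/(1 − |Γ_s|)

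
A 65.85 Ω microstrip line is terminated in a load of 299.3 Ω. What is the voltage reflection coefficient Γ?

Γ = 0.639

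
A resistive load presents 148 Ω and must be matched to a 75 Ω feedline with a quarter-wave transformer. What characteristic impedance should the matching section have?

Z_qwt = √(Z_0·R_L) = √(75 × 148) = √11100

Z_qwt ≈ 105 Ω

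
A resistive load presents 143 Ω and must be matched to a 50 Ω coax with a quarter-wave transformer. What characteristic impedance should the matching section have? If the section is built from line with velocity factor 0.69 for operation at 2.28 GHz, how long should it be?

Z_qwt ≈ 84.6 Ω; length ≈ 2.27 cm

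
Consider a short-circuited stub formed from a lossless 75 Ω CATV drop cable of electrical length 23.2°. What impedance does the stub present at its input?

tan(βl) = 0.429
For a short-circuited stub, Z_in = jZ_0·tan(βl)

Z_in ≈ +j32.1 Ω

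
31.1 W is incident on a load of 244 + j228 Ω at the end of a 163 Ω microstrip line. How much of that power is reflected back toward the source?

P_reflected ≈ 8.37 W

|Γ| = |(81 + j228)/(407 + j228)| = 0.519
|Γ|² = 0.269
P_refl = |Γ|²·P_inc = 8.37 W, P_del = (1 − |Γ|²)·P_inc = 22.7 W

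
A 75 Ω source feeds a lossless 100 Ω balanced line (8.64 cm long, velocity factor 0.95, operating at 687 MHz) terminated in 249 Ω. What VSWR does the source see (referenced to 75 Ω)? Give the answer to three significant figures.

VSWR ≈ 1.98

λ = v/f = 0.95·c / 687 MHz = 0.415 m
βl = 2π·l/λ = 2π × 0.208 = 75°
tan(βl) = 3.73
Z_in = Z_0·(Z_L + jZ_0·tanβl)/(Z_0 + jZ_L·tanβl) = 42.6 − j22.3 Ω
Γ_s = (Z_in − Z_s)/(Z_in + Z_s) = (-32.4 − j22.3)/(118 − j22.3), |Γ_s| = 0.329
VSWR = (1 + |Γ_s|)/(1 − |Γ_s|)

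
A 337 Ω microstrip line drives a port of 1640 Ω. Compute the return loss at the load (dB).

Γ = (1640 − 337)/(1640 + 337) = 0.659
RL = −20·log₁₀|Γ| = −20·log₁₀(0.659)

RL ≈ 3.62 dB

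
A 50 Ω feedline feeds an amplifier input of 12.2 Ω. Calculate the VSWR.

VSWR ≈ 4.1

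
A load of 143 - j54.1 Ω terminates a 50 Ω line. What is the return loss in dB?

RL ≈ 5.4 dB

Γ = (93 − j54.1)/(193 − j54.1), |Γ| = 0.537
RL = −20·log₁₀|Γ| = −20·log₁₀(0.537)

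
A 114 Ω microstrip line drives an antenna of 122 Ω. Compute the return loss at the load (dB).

RL ≈ 29.4 dB

Γ = (122 − 114)/(122 + 114) = 0.0339
RL = −20·log₁₀|Γ| = −20·log₁₀(0.0339)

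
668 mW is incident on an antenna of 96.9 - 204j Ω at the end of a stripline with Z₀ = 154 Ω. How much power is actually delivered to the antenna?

|Γ| = |(-57.1 − j204)/(250.9 − j204)| = 0.655
|Γ|² = 0.429
P_refl = |Γ|²·P_inc = 287 mW, P_del = (1 − |Γ|²)·P_inc = 381 mW

P_delivered ≈ 381 mW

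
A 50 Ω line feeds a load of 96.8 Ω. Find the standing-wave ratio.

VSWR ≈ 1.94

Γ = (96.8 − 50)/(96.8 + 50) = 0.319
VSWR = (1 + 0.319)/(1 − 0.319)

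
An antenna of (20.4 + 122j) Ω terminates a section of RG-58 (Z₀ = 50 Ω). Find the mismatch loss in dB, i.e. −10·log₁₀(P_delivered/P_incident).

mismatch loss ≈ 6.87 dB

Γ = (-29.6 + j122)/(70.4 + j122), |Γ| = 0.891
|Γ|² = 0.794, so P_del/P_inc = 1 − |Γ|² = 0.206
ML = −10·log₁₀(1 − |Γ|²)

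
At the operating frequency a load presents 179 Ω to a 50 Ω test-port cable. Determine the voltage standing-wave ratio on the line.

VSWR ≈ 3.58

For a purely resistive load, VSWR = R_L/Z_0 or Z_0/R_L (whichever > 1) = 179/50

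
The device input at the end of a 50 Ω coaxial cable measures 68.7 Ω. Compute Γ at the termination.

Γ = (Z_L − Z_0)/(Z_L + Z_0) = (68.7 − 50)/(68.7 + 50) = 18.7/118.7

Γ = 0.158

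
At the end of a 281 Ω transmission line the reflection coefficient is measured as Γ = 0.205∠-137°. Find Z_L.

Z_L ≈ 201 − j58.6 Ω

Z_L = Z_0·(1 + Γ)/(1 − Γ) = 281·(0.85 − j0.14)/(1.15 + j0.14)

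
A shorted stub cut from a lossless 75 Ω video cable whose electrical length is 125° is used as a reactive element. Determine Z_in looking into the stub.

Z_in ≈ −j107 Ω

tan(βl) = -1.43
For a shorted stub, Z_in = jZ_0·tan(βl)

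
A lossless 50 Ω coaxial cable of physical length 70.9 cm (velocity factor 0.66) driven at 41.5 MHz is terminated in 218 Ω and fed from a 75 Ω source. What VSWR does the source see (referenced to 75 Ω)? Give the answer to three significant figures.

VSWR ≈ 5.29

λ = v/f = 0.66·c / 41.5 MHz = 4.77 m
βl = 2π·l/λ = 2π × 0.149 = 53.5°
tan(βl) = 1.35
Z_in = Z_0·(Z_L + jZ_0·tanβl)/(Z_0 + jZ_L·tanβl) = 17.3 − j34.1 Ω
Γ_s = (Z_in − Z_s)/(Z_in + Z_s) = (-57.7 − j34.1)/(92.3 − j34.1), |Γ_s| = 0.682
VSWR = (1 + |Γ_s|)/(1 − |Γ_s|)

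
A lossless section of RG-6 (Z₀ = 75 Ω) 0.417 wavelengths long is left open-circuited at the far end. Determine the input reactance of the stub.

X_in ≈ 131 Ω (inductive)

βl = 2π × 0.417 = 150°
tan(βl) = -0.575
For an open-circuited stub, Z_in = −jZ_0·cot(βl) = −jZ_0/tan(βl)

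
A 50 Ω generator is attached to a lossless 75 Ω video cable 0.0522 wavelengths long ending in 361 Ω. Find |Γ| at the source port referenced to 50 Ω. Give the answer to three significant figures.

|Γ| ≈ 0.744

βl = 2π × 0.0522 = 18.8°
tan(βl) = 0.34
Z_in = Z_0·(Z_L + jZ_0·tanβl)/(Z_0 + jZ_L·tanβl) = 109 − j154 Ω
Γ_s = (Z_in − Z_s)/(Z_in + Z_s) = (59.4 − j154)/(159 − j154), |Γ_s| = 0.744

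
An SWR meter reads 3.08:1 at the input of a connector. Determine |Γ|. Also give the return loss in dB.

|Γ| = (S − 1)/(S + 1) = (3.08 − 1)/(3.08 + 1) = 2.08/4.08
RL = −20·log₁₀|Γ| = −20·log₁₀(0.51)

|Γ| ≈ 0.51; return loss ≈ 5.85 dB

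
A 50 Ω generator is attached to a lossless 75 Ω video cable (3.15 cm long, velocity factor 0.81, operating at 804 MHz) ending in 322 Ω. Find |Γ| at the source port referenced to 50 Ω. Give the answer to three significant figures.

|Γ| ≈ 0.675

λ = v/f = 0.81·c / 804 MHz = 0.302 m
βl = 2π·l/λ = 2π × 0.104 = 37.5°
tan(βl) = 0.768
Z_in = Z_0·(Z_L + jZ_0·tanβl)/(Z_0 + jZ_L·tanβl) = 43.1 − j84.6 Ω
Γ_s = (Z_in − Z_s)/(Z_in + Z_s) = (-6.87 − j84.6)/(93.1 − j84.6), |Γ_s| = 0.675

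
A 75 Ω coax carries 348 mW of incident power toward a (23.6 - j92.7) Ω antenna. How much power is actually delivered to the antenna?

|Γ| = |(-51.4 − j92.7)/(98.6 − j92.7)| = 0.783
|Γ|² = 0.613
P_refl = |Γ|²·P_inc = 213 mW, P_del = (1 − |Γ|²)·P_inc = 135 mW

P_delivered ≈ 135 mW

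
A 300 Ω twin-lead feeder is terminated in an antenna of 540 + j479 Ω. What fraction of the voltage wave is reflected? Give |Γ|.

|Γ| ≈ 0.554

Γ = (Z_L − Z_0)/(Z_L + Z_0) = (240 + j479)/(840 + j479)
|Γ| = 536/967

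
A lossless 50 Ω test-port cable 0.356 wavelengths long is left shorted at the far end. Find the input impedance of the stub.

βl = 2π × 0.356 = 128°
tan(βl) = -1.27
For a shorted stub, Z_in = jZ_0·tan(βl)

Z_in ≈ −j63.6 Ω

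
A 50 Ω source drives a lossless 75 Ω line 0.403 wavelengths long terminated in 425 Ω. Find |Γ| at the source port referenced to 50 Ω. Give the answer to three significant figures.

|Γ| ≈ 0.749

βl = 2π × 0.403 = 145°
tan(βl) = -0.698
Z_in = Z_0·(Z_L + jZ_0·tanβl)/(Z_0 + jZ_L·tanβl) = 38 + j97.8 Ω
Γ_s = (Z_in − Z_s)/(Z_in + Z_s) = (-12 + j97.8)/(88 + j97.8), |Γ_s| = 0.749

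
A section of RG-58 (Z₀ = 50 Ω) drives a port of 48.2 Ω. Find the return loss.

Γ = (48.2 − 50)/(48.2 + 50) = -0.0183
RL = −20·log₁₀|Γ| = −20·log₁₀(0.0183)

RL ≈ 34.7 dB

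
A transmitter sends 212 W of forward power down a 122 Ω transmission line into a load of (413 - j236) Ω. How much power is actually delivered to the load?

P_delivered ≈ 125 W

|Γ| = |(291 − j236)/(535 − j236)| = 0.641
|Γ|² = 0.411
P_refl = |Γ|²·P_inc = 87 W, P_del = (1 − |Γ|²)·P_inc = 125 W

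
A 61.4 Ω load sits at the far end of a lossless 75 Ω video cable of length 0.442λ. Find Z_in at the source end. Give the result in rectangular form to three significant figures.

Z_in ≈ 64.1 − j8.6 Ω

βl = 2π × 0.442 = 159°
tan(βl) = tan(159°) = -0.381
Z_in = Z_0·(Z_L + jZ_0·tanβl)/(Z_0 + jZ_L·tanβl)
     = 75·(61.4 − j28.6)/(75 − j23.4)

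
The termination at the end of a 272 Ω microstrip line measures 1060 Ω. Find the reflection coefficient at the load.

Γ = (Z_L − Z_0)/(Z_L + Z_0) = (1060 − 272)/(1060 + 272) = 788/1332

Γ = 0.592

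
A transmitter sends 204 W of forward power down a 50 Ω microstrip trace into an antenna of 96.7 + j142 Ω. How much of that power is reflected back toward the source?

P_reflected ≈ 109 W

|Γ| = |(46.7 + j142)/(146.7 + j142)| = 0.732
|Γ|² = 0.536
P_refl = |Γ|²·P_inc = 109 W, P_del = (1 − |Γ|²)·P_inc = 94.6 W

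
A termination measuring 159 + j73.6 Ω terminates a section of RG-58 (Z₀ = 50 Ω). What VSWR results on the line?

VSWR ≈ 3.92

Γ = (Z_L − Z_0)/(Z_L + Z_0) = (109 + j73.6)/(209 + j73.6)
|Γ| = 132/222 = 0.594
VSWR = (1 + |Γ|)/(1 − |Γ|) = 1.59/0.406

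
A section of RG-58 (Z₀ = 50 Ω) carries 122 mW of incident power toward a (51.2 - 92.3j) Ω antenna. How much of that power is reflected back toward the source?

P_reflected ≈ 55.4 mW

|Γ| = |(1.2 − j92.3)/(101.2 − j92.3)| = 0.674
|Γ|² = 0.454
P_refl = |Γ|²·P_inc = 55.4 mW, P_del = (1 − |Γ|²)·P_inc = 66.6 mW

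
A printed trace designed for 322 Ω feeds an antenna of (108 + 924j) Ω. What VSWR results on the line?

VSWR ≈ 27.8

Γ = (Z_L − Z_0)/(Z_L + Z_0) = (-214 + j924)/(430 + j924)
|Γ| = 948/1020 = 0.931
VSWR = (1 + |Γ|)/(1 − |Γ|) = 1.93/0.0694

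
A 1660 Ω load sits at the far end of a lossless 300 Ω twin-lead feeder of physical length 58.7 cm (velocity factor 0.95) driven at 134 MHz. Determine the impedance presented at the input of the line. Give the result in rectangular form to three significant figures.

λ = v/f = 0.95·c / 134 MHz = 2.13 m
βl = 2π·l/λ = 2π × 0.276 = 99.4°
tan(βl) = tan(99.4°) = -6.07
Z_in = Z_0·(Z_L + jZ_0·tanβl)/(Z_0 + jZ_L·tanβl)
     = 300·(1660 − j1820)/(300 − j10100)

Z_in ≈ 55.6 + j47.8 Ω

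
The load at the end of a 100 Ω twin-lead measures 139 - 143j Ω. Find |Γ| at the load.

|Γ| ≈ 0.532

Γ = (Z_L − Z_0)/(Z_L + Z_0) = (39 − j143)/(239 − j143)
|Γ| = 148/279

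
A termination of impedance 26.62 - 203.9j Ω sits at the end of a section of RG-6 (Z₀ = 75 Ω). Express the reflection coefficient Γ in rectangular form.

Γ ≈ 0.706 − j0.589

Γ = (Z_L − Z_0)/(Z_L + Z_0) = (-48.38 − j203.9)/(101.6 − j203.9)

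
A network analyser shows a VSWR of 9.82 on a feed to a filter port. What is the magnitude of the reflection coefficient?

|Γ| = (S − 1)/(S + 1) = (9.82 − 1)/(9.82 + 1) = 8.82/10.8

|Γ| ≈ 0.815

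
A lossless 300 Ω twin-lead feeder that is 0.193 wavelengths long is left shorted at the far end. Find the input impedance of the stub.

Z_in ≈ +j802 Ω

βl = 2π × 0.193 = 69.5°
tan(βl) = 2.67
For a shorted stub, Z_in = jZ_0·tan(βl)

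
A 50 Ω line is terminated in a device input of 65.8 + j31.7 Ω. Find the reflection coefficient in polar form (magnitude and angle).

Γ = (Z_L − Z_0)/(Z_L + Z_0) = (15.8 + j31.7)/(115.8 + j31.7)
|Γ| = 35.4/120 = 0.295

Γ ≈ 0.295 ∠ 48.2°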